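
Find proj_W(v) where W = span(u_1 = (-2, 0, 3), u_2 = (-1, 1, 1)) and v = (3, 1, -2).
proj_W(v) = (12/7, 4/7, -20/7)

Set up U = [u_1 | ... | u_2] ∈ R^(3×2). The projector onto W = col(U) is P = U (U^T U)^(-1) U^T.
Compute U^T U =
  [13, 5]
  [5, 3],
and U^T v = (-12, -4).
Solve U^T U · c = U^T v for the coefficients: c = (-8/7, 4/7). The projection is proj_W(v) = U c.
Check: (v - proj_W(v)) · u_1 = 0  (should be 0).
Check: (v - proj_W(v)) · u_2 = 0  (should be 0).
Result: proj_W(v) = (12/7, 4/7, -20/7).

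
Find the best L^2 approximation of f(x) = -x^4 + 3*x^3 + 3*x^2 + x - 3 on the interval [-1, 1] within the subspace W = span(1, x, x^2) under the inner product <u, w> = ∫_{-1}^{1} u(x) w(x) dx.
g(x) = 15*x^2/7 + 14*x/5 - 102/35

The best approximation g ∈ W is the orthogonal projection of f onto W. Writing g = a_0 + a_1 x + a_2 x^2, the coefficients solve the normal equations G · a = b where
  G_{ij} = <φ_i, φ_j> and b_i = <f, φ_i>, with φ_0 = 1, φ_1 = x, φ_2 = x^2.
G =
  [2, 0, 2/3]
  [0, 2/3, 0]
  [2/3, 0, 2/5],
b = (-22/5, 28/15, -38/35).
Solving gives a_0 = -102/35, a_1 = 14/5, a_2 = 15/7, so
  g(x) = 15*x^2/7 + 14*x/5 - 102/35.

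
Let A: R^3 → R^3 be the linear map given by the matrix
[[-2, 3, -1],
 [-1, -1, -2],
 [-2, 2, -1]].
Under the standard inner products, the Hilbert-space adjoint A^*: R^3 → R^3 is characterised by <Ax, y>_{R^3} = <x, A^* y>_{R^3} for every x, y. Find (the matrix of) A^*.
A^* = A^T =
[[-2, -1, -2],
 [3, -1, 2],
 [-1, -2, -1]]

For real matrices with standard dot products, the defining identity <Ax, y> = <x, A^* y> gives (Ax)^T y = x^T (A^*) y, i.e. x^T A^T y = x^T (A^*) y. Since this holds for all x, y, we must have A^* = A^T. Therefore
A^* =
[[-2, -1, -2],
 [3, -1, 2],
 [-1, -2, -1]].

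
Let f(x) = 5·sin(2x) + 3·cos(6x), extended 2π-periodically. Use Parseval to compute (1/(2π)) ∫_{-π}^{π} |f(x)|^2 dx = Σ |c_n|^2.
Σ |c_n|^2 = 17

Expand |f|^2 and use orthogonality of {sin(nx), cos(mx)} on [-π, π]:
  ∫_{-π}^{π} sin(nx)^2 dx = π, ∫ cos(mx)^2 dx = π, and cross terms integrate to 0.
So ∫_{-π}^{π} f(x)^2 dx = 5^2 · π + 3^2 · π = (25 + 9)π.
Divide by 2π: (25 + 9)/2 = 17.
By Parseval, this equals Σ |c_n|^2.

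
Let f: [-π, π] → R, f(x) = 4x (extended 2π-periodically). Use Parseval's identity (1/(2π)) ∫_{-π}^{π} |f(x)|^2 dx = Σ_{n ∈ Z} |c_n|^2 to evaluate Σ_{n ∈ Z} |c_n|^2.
Σ |c_n|^2 = 16π^2/3

Expand and integrate term by term over [-π, π]:
  ∫ (4x)^2 dx = 16·(2π^3/3); ∫ 2·4·(0)·x dx = 0 (odd integrand); ∫ 0^2 dx = 0·2π.
So (1/(2π)) ∫_{-π}^{π} (4x)^2 dx = 16π^2/3 + 0 = 16π^2/3.
Parseval ⇒ Σ |c_n|^2 = 16π^2/3.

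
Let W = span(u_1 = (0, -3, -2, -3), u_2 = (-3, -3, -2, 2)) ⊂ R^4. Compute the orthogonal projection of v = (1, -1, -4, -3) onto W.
proj_W(v) = (288/523, -1230/523, -820/523, -1710/523)

Set up U = [u_1 | ... | u_2] ∈ R^(4×2). The projector onto W = col(U) is P = U (U^T U)^(-1) U^T.
Compute U^T U =
  [22, 7]
  [7, 26],
and U^T v = (20, 2).
Solve U^T U · c = U^T v for the coefficients: c = (506/523, -96/523). The projection is proj_W(v) = U c.
Check: (v - proj_W(v)) · u_1 = 0  (should be 0).
Check: (v - proj_W(v)) · u_2 = 0  (should be 0).
Result: proj_W(v) = (288/523, -1230/523, -820/523, -1710/523).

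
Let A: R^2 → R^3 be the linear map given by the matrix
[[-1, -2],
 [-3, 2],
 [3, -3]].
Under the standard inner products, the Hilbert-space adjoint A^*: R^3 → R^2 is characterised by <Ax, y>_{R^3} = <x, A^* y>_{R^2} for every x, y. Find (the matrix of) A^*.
A^* = A^T =
[[-1, -3, 3],
 [-2, 2, -3]]

For real matrices with standard dot products, the defining identity <Ax, y> = <x, A^* y> gives (Ax)^T y = x^T (A^*) y, i.e. x^T A^T y = x^T (A^*) y. Since this holds for all x, y, we must have A^* = A^T. Therefore
A^* =
[[-1, -3, 3],
 [-2, 2, -3]].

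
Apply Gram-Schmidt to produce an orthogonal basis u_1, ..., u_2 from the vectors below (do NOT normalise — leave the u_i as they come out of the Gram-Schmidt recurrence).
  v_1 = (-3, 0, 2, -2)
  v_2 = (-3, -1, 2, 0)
Orthogonal basis:
  u_1 = (-3, 0, 2, -2)
  u_2 = (-12/17, -1, 8/17, 26/17)

Apply the Gram-Schmidt recurrence
  u_1 = v_1
  u_i = v_i − Σ_{j<i} ((v_i · u_j) / (u_j · u_j)) · u_j.

Step by step this gives:
  u_1 = (-3, 0, 2, -2)
  u_2 = (-12/17, -1, 8/17, 26/17)

Orthogonality check:
  u_2 · u_1 = 0 (should be 0)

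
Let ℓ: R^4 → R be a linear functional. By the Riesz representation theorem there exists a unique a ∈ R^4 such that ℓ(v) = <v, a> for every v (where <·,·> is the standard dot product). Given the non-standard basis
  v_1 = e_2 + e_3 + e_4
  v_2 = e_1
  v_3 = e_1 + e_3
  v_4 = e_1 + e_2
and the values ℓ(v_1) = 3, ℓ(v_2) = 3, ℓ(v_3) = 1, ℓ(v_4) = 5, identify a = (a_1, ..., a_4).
a = (3, 2, -2, 3)

Write a = (a_1, ..., a_4) in the standard basis. For each basis vector v_i, ℓ(v_i) = <v_i, a> is a linear equation in the a_j's. Collect the n equations into a matrix system V a = ℓ, where row i of V is v_i (expressed in the standard basis). Since V is invertible (lower-triangular with 1s on the diagonal, up to permutation), solve by back-substitution:
  V =
[[0, 1, 1, 1],
 [1, 0, 0, 0],
 [1, 0, 1, 0],
 [1, 1, 0, 0]]
  V a = (3, 3, 1, 5)
Solving gives a = (3, 2, -2, 3).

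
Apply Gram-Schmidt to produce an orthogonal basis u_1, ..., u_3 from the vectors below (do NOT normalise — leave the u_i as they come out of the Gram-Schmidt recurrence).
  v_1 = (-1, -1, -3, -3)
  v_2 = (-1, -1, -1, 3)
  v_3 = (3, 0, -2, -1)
Orthogonal basis:
  u_1 = (-1, -1, -3, -3)
  u_2 = (-6/5, -6/5, -8/5, 12/5)
  u_3 = (3, 0, -3/2, 1/2)

Apply the Gram-Schmidt recurrence
  u_1 = v_1
  u_i = v_i − Σ_{j<i} ((v_i · u_j) / (u_j · u_j)) · u_j.

Step by step this gives:
  u_1 = (-1, -1, -3, -3)
  u_2 = (-6/5, -6/5, -8/5, 12/5)
  u_3 = (3, 0, -3/2, 1/2)

Orthogonality check:
  u_2 · u_1 = 0 (should be 0)
  u_3 · u_1 = 0 (should be 0)
  u_3 · u_2 = 0 (should be 0)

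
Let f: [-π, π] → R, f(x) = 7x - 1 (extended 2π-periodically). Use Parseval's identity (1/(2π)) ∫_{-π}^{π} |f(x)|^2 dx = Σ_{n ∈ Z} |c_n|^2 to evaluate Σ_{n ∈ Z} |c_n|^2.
Σ |c_n|^2 = 49π^2/3 + 1

Expand and integrate term by term over [-π, π]:
  ∫ (7x)^2 dx = 49·(2π^3/3); ∫ 2·7·(-1)·x dx = 0 (odd integrand); ∫ (-1)^2 dx = 1·2π.
So (1/(2π)) ∫_{-π}^{π} (7x - 1)^2 dx = 49π^2/3 + 1 = 49π^2/3 + 1.
Parseval ⇒ Σ |c_n|^2 = 49π^2/3 + 1.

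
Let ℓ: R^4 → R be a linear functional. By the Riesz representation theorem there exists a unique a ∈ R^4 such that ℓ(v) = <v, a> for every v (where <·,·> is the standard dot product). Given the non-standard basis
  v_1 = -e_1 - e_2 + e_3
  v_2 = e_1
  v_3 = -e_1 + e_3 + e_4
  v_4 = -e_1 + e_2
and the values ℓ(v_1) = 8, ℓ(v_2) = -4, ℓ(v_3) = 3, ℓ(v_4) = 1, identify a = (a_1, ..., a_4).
a = (-4, -3, 1, -2)

Write a = (a_1, ..., a_4) in the standard basis. For each basis vector v_i, ℓ(v_i) = <v_i, a> is a linear equation in the a_j's. Collect the n equations into a matrix system V a = ℓ, where row i of V is v_i (expressed in the standard basis). Since V is invertible (lower-triangular with 1s on the diagonal, up to permutation), solve by back-substitution:
  V =
[[-1, -1, 1, 0],
 [1, 0, 0, 0],
 [-1, 0, 1, 1],
 [-1, 1, 0, 0]]
  V a = (8, -4, 3, 1)
Solving gives a = (-4, -3, 1, -2).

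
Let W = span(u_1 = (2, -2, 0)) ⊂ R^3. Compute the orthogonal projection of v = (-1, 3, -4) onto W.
proj_W(v) = (-2, 2, 0)

Set up U = [u_1 | ... | u_1] ∈ R^(3×1). The projector onto W = col(U) is P = U (U^T U)^(-1) U^T.
Compute U^T U =
  [8],
and U^T v = (-8).
Solve U^T U · c = U^T v for the coefficients: c = (-1). The projection is proj_W(v) = U c.
Check: (v - proj_W(v)) · u_1 = 0  (should be 0).
Result: proj_W(v) = (-2, 2, 0).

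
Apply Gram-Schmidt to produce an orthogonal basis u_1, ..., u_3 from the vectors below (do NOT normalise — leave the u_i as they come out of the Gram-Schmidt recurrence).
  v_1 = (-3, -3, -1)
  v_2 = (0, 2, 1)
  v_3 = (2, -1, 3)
Orthogonal basis:
  u_1 = (-3, -3, -1)
  u_2 = (-21/19, 17/19, 12/19)
  u_3 = (1/2, -3/2, 3)

Apply the Gram-Schmidt recurrence
  u_1 = v_1
  u_i = v_i − Σ_{j<i} ((v_i · u_j) / (u_j · u_j)) · u_j.

Step by step this gives:
  u_1 = (-3, -3, -1)
  u_2 = (-21/19, 17/19, 12/19)
  u_3 = (1/2, -3/2, 3)

Orthogonality check:
  u_2 · u_1 = 0 (should be 0)
  u_3 · u_1 = 0 (should be 0)
  u_3 · u_2 = 0 (should be 0)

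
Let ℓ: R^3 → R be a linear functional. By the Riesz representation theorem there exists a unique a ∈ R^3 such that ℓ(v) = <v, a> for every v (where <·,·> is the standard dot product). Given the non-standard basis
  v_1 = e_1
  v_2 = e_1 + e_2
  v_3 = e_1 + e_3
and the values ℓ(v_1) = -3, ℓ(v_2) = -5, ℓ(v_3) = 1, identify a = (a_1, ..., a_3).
a = (-3, -2, 4)

Write a = (a_1, ..., a_3) in the standard basis. For each basis vector v_i, ℓ(v_i) = <v_i, a> is a linear equation in the a_j's. Collect the n equations into a matrix system V a = ℓ, where row i of V is v_i (expressed in the standard basis). Since V is invertible (lower-triangular with 1s on the diagonal, up to permutation), solve by back-substitution:
  V =
[[1, 0, 0],
 [1, 1, 0],
 [1, 0, 1]]
  V a = (-3, -5, 1)
Solving gives a = (-3, -2, 4).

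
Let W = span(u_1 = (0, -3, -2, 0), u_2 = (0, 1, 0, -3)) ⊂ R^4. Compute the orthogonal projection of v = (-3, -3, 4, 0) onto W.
proj_W(v) = (0, -39/121, -2/121, 108/121)

Set up U = [u_1 | ... | u_2] ∈ R^(4×2). The projector onto W = col(U) is P = U (U^T U)^(-1) U^T.
Compute U^T U =
  [13, -3]
  [-3, 10],
and U^T v = (1, -3).
Solve U^T U · c = U^T v for the coefficients: c = (1/121, -36/121). The projection is proj_W(v) = U c.
Check: (v - proj_W(v)) · u_1 = 0  (should be 0).
Check: (v - proj_W(v)) · u_2 = 0  (should be 0).
Result: proj_W(v) = (0, -39/121, -2/121, 108/121).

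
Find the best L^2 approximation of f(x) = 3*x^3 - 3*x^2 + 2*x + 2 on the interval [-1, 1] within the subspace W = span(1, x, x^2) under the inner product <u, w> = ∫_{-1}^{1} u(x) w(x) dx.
g(x) = -3*x^2 + 19*x/5 + 2

The best approximation g ∈ W is the orthogonal projection of f onto W. Writing g = a_0 + a_1 x + a_2 x^2, the coefficients solve the normal equations G · a = b where
  G_{ij} = <φ_i, φ_j> and b_i = <f, φ_i>, with φ_0 = 1, φ_1 = x, φ_2 = x^2.
G =
  [2, 0, 2/3]
  [0, 2/3, 0]
  [2/3, 0, 2/5],
b = (2, 38/15, 2/15).
Solving gives a_0 = 2, a_1 = 19/5, a_2 = -3, so
  g(x) = -3*x^2 + 19*x/5 + 2.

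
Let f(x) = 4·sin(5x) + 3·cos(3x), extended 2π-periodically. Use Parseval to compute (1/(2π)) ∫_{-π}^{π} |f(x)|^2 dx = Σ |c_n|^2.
Σ |c_n|^2 = 25/2

Expand |f|^2 and use orthogonality of {sin(nx), cos(mx)} on [-π, π]:
  ∫_{-π}^{π} sin(nx)^2 dx = π, ∫ cos(mx)^2 dx = π, and cross terms integrate to 0.
So ∫_{-π}^{π} f(x)^2 dx = 4^2 · π + 3^2 · π = (16 + 9)π.
Divide by 2π: (16 + 9)/2 = 25/2.
By Parseval, this equals Σ |c_n|^2.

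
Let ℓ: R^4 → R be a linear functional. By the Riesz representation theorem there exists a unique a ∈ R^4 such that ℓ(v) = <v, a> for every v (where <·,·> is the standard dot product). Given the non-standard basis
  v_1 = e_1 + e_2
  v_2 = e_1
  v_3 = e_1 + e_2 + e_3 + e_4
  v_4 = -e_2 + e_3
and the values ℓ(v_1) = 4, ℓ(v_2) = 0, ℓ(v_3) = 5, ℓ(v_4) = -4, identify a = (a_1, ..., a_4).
a = (0, 4, 0, 1)

Write a = (a_1, ..., a_4) in the standard basis. For each basis vector v_i, ℓ(v_i) = <v_i, a> is a linear equation in the a_j's. Collect the n equations into a matrix system V a = ℓ, where row i of V is v_i (expressed in the standard basis). Since V is invertible (lower-triangular with 1s on the diagonal, up to permutation), solve by back-substitution:
  V =
[[1, 1, 0, 0],
 [1, 0, 0, 0],
 [1, 1, 1, 1],
 [0, -1, 1, 0]]
  V a = (4, 0, 5, -4)
Solving gives a = (0, 4, 0, 1).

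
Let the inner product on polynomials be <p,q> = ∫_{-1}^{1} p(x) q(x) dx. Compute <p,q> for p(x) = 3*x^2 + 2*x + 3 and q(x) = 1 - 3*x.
<p,q> = 4

Expand the product: p(x)·q(x) = -9*x^3 - 3*x^2 - 7*x + 3.
∫_{-1}^{1} of each monomial x^k gives [2/(k+1) if k even, 0 if k odd]. Integrating term-by-term (or equivalently evaluating the antiderivative F(x) = -9*x^4/4 - x^3 - 7*x^2/2 + 3*x at the endpoints):
  F(1) − F(−1) = -15/4 − (-31/4) = 4.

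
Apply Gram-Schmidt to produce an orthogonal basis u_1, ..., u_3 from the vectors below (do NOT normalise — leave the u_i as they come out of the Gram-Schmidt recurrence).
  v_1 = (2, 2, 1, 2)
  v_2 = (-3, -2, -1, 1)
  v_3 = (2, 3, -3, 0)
Orthogonal basis:
  u_1 = (2, 2, 1, 2)
  u_2 = (-21/13, -8/13, -4/13, 31/13)
  u_3 = (3/19, 31/19, -70/19, 1/19)

Apply the Gram-Schmidt recurrence
  u_1 = v_1
  u_i = v_i − Σ_{j<i} ((v_i · u_j) / (u_j · u_j)) · u_j.

Step by step this gives:
  u_1 = (2, 2, 1, 2)
  u_2 = (-21/13, -8/13, -4/13, 31/13)
  u_3 = (3/19, 31/19, -70/19, 1/19)

Orthogonality check:
  u_2 · u_1 = 0 (should be 0)
  u_3 · u_1 = 0 (should be 0)
  u_3 · u_2 = 0 (should be 0)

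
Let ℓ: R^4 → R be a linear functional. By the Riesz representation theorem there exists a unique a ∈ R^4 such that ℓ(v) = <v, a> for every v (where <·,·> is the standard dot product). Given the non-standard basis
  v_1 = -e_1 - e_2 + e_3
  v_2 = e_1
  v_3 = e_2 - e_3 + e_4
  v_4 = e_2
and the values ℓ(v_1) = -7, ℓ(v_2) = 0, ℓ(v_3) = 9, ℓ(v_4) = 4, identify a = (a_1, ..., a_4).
a = (0, 4, -3, 2)

Write a = (a_1, ..., a_4) in the standard basis. For each basis vector v_i, ℓ(v_i) = <v_i, a> is a linear equation in the a_j's. Collect the n equations into a matrix system V a = ℓ, where row i of V is v_i (expressed in the standard basis). Since V is invertible (lower-triangular with 1s on the diagonal, up to permutation), solve by back-substitution:
  V =
[[-1, -1, 1, 0],
 [1, 0, 0, 0],
 [0, 1, -1, 1],
 [0, 1, 0, 0]]
  V a = (-7, 0, 9, 4)
Solving gives a = (0, 4, -3, 2).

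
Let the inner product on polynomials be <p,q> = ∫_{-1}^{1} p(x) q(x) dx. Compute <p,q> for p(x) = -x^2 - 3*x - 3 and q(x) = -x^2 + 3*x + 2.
<p,q> = -254/15

Expand the product: p(x)·q(x) = x^4 - 8*x^2 - 15*x - 6.
∫_{-1}^{1} of each monomial x^k gives [2/(k+1) if k even, 0 if k odd]. Integrating term-by-term (or equivalently evaluating the antiderivative F(x) = x^5/5 - 8*x^3/3 - 15*x^2/2 - 6*x at the endpoints):
  F(1) − F(−1) = -479/30 − (29/30) = -254/15.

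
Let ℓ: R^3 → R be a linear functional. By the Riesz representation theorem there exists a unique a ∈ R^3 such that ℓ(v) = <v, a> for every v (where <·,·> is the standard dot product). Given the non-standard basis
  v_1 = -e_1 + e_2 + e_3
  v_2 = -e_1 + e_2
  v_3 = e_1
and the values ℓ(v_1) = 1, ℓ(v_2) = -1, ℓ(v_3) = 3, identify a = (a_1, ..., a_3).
a = (3, 2, 2)

Write a = (a_1, ..., a_3) in the standard basis. For each basis vector v_i, ℓ(v_i) = <v_i, a> is a linear equation in the a_j's. Collect the n equations into a matrix system V a = ℓ, where row i of V is v_i (expressed in the standard basis). Since V is invertible (lower-triangular with 1s on the diagonal, up to permutation), solve by back-substitution:
  V =
[[-1, 1, 1],
 [-1, 1, 0],
 [1, 0, 0]]
  V a = (1, -1, 3)
Solving gives a = (3, 2, 2).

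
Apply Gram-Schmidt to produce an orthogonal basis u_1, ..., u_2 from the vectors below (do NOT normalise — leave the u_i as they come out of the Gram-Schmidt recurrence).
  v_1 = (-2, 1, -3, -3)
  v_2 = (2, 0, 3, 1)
Orthogonal basis:
  u_1 = (-2, 1, -3, -3)
  u_2 = (14/23, 16/23, 21/23, -25/23)

Apply the Gram-Schmidt recurrence
  u_1 = v_1
  u_i = v_i − Σ_{j<i} ((v_i · u_j) / (u_j · u_j)) · u_j.

Step by step this gives:
  u_1 = (-2, 1, -3, -3)
  u_2 = (14/23, 16/23, 21/23, -25/23)

Orthogonality check:
  u_2 · u_1 = 0 (should be 0)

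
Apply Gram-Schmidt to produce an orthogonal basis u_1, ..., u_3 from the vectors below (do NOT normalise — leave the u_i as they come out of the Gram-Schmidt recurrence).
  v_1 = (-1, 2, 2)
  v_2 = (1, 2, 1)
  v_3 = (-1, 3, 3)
Orthogonal basis:
  u_1 = (-1, 2, 2)
  u_2 = (14/9, 8/9, -1/9)
  u_3 = (2/29, -3/29, 4/29)

Apply the Gram-Schmidt recurrence
  u_1 = v_1
  u_i = v_i − Σ_{j<i} ((v_i · u_j) / (u_j · u_j)) · u_j.

Step by step this gives:
  u_1 = (-1, 2, 2)
  u_2 = (14/9, 8/9, -1/9)
  u_3 = (2/29, -3/29, 4/29)

Orthogonality check:
  u_2 · u_1 = 0 (should be 0)
  u_3 · u_1 = 0 (should be 0)
  u_3 · u_2 = 0 (should be 0)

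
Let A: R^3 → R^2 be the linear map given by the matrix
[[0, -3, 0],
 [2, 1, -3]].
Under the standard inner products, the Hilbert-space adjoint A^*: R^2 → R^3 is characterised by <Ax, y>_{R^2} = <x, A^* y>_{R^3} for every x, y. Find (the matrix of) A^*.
A^* = A^T =
[[0, 2],
 [-3, 1],
 [0, -3]]

For real matrices with standard dot products, the defining identity <Ax, y> = <x, A^* y> gives (Ax)^T y = x^T (A^*) y, i.e. x^T A^T y = x^T (A^*) y. Since this holds for all x, y, we must have A^* = A^T. Therefore
A^* =
[[0, 2],
 [-3, 1],
 [0, -3]].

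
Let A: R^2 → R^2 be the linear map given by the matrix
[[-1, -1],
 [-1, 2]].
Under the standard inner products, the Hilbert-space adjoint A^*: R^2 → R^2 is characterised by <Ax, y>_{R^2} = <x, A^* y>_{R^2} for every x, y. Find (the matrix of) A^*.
A^* = A^T =
[[-1, -1],
 [-1, 2]]

For real matrices with standard dot products, the defining identity <Ax, y> = <x, A^* y> gives (Ax)^T y = x^T (A^*) y, i.e. x^T A^T y = x^T (A^*) y. Since this holds for all x, y, we must have A^* = A^T. Therefore
A^* =
[[-1, -1],
 [-1, 2]].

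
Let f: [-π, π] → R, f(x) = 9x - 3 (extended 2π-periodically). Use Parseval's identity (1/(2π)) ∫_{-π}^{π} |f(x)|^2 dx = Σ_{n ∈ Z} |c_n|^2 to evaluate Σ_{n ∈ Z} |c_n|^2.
Σ |c_n|^2 = 27π^2 + 9

Expand and integrate term by term over [-π, π]:
  ∫ (9x)^2 dx = 81·(2π^3/3); ∫ 2·9·(-3)·x dx = 0 (odd integrand); ∫ (-3)^2 dx = 9·2π.
So (1/(2π)) ∫_{-π}^{π} (9x - 3)^2 dx = 81π^2/3 + 9 = 27π^2 + 9.
Parseval ⇒ Σ |c_n|^2 = 27π^2 + 9.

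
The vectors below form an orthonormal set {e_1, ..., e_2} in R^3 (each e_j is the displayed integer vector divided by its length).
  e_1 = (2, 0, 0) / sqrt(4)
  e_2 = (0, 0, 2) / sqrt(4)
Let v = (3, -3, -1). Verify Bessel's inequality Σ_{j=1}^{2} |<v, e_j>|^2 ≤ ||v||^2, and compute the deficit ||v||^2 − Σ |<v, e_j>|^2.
Σ |<v, e_j>|^2 = 10; ||v||^2 = 19; deficit = 9

Write each e_j = u_j / sqrt(<u_j, u_j>) where u_j is the displayed integer vector. Then <v, e_j> = <v, u_j> / sqrt(<u_j, u_j>), so |<v, e_j>|^2 = <v, u_j>^2 / <u_j, u_j>.
Coefficients: <v, e_1> = 6/sqrt(4), <v, e_2> = -2/sqrt(4).
Square and sum: Σ |<v, e_j>|^2 = 10.
Compute ||v||^2 = v·v = 19.
Deficit = 19 − 10 = 9 ≥ 0, confirming Bessel's inequality. (The deficit equals ||v − Σ <v,e_j> e_j||^2, the squared distance from v to span{e_j}.)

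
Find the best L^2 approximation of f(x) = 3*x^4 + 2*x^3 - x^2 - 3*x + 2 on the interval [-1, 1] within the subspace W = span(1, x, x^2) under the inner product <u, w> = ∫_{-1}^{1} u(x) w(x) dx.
g(x) = 11*x^2/7 - 9*x/5 + 61/35

The best approximation g ∈ W is the orthogonal projection of f onto W. Writing g = a_0 + a_1 x + a_2 x^2, the coefficients solve the normal equations G · a = b where
  G_{ij} = <φ_i, φ_j> and b_i = <f, φ_i>, with φ_0 = 1, φ_1 = x, φ_2 = x^2.
G =
  [2, 0, 2/3]
  [0, 2/3, 0]
  [2/3, 0, 2/5],
b = (68/15, -6/5, 188/105).
Solving gives a_0 = 61/35, a_1 = -9/5, a_2 = 11/7, so
  g(x) = 11*x^2/7 - 9*x/5 + 61/35.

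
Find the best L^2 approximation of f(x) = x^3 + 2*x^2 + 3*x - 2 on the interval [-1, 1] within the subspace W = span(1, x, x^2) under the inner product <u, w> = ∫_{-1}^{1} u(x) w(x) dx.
g(x) = 2*x^2 + 18*x/5 - 2

The best approximation g ∈ W is the orthogonal projection of f onto W. Writing g = a_0 + a_1 x + a_2 x^2, the coefficients solve the normal equations G · a = b where
  G_{ij} = <φ_i, φ_j> and b_i = <f, φ_i>, with φ_0 = 1, φ_1 = x, φ_2 = x^2.
G =
  [2, 0, 2/3]
  [0, 2/3, 0]
  [2/3, 0, 2/5],
b = (-8/3, 12/5, -8/15).
Solving gives a_0 = -2, a_1 = 18/5, a_2 = 2, so
  g(x) = 2*x^2 + 18*x/5 - 2.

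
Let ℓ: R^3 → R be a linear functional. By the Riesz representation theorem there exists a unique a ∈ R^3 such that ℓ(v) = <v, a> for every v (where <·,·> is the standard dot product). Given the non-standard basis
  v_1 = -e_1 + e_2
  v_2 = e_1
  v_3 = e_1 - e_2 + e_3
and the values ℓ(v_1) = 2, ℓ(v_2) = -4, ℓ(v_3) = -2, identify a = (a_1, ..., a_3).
a = (-4, -2, 0)

Write a = (a_1, ..., a_3) in the standard basis. For each basis vector v_i, ℓ(v_i) = <v_i, a> is a linear equation in the a_j's. Collect the n equations into a matrix system V a = ℓ, where row i of V is v_i (expressed in the standard basis). Since V is invertible (lower-triangular with 1s on the diagonal, up to permutation), solve by back-substitution:
  V =
[[-1, 1, 0],
 [1, 0, 0],
 [1, -1, 1]]
  V a = (2, -4, -2)
Solving gives a = (-4, -2, 0).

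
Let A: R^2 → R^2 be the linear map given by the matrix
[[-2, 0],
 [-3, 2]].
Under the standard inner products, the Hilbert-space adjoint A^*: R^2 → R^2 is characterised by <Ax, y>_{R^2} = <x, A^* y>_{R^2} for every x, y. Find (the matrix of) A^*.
A^* = A^T =
[[-2, -3],
 [0, 2]]

For real matrices with standard dot products, the defining identity <Ax, y> = <x, A^* y> gives (Ax)^T y = x^T (A^*) y, i.e. x^T A^T y = x^T (A^*) y. Since this holds for all x, y, we must have A^* = A^T. Therefore
A^* =
[[-2, -3],
 [0, 2]].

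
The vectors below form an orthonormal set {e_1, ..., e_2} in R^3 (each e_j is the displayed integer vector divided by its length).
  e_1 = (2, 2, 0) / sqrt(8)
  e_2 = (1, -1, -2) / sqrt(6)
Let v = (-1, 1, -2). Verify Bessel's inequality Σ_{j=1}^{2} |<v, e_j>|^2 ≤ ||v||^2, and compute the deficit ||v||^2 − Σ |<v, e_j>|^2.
Σ |<v, e_j>|^2 = 2/3; ||v||^2 = 6; deficit = 16/3

Write each e_j = u_j / sqrt(<u_j, u_j>) where u_j is the displayed integer vector. Then <v, e_j> = <v, u_j> / sqrt(<u_j, u_j>), so |<v, e_j>|^2 = <v, u_j>^2 / <u_j, u_j>.
Coefficients: <v, e_1> = 0/sqrt(8), <v, e_2> = 2/sqrt(6).
Square and sum: Σ |<v, e_j>|^2 = 2/3.
Compute ||v||^2 = v·v = 6.
Deficit = 6 − 2/3 = 16/3 ≥ 0, confirming Bessel's inequality. (The deficit equals ||v − Σ <v,e_j> e_j||^2, the squared distance from v to span{e_j}.)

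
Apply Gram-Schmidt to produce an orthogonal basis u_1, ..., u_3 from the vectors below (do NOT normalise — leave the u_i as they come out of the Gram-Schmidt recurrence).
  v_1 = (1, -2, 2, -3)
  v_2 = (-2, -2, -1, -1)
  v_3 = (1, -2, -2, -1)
Orthogonal basis:
  u_1 = (1, -2, 2, -3)
  u_2 = (-13/6, -5/3, -4/3, -1/2)
  u_3 = (302/171, -136/171, -314/171, -2/19)

Apply the Gram-Schmidt recurrence
  u_1 = v_1
  u_i = v_i − Σ_{j<i} ((v_i · u_j) / (u_j · u_j)) · u_j.

Step by step this gives:
  u_1 = (1, -2, 2, -3)
  u_2 = (-13/6, -5/3, -4/3, -1/2)
  u_3 = (302/171, -136/171, -314/171, -2/19)

Orthogonality check:
  u_2 · u_1 = 0 (should be 0)
  u_3 · u_1 = 0 (should be 0)
  u_3 · u_2 = 0 (should be 0)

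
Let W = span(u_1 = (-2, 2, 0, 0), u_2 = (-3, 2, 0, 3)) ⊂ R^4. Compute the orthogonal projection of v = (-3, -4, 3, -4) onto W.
proj_W(v) = (18/19, -1/19, 0, -51/19)

Set up U = [u_1 | ... | u_2] ∈ R^(4×2). The projector onto W = col(U) is P = U (U^T U)^(-1) U^T.
Compute U^T U =
  [8, 10]
  [10, 22],
and U^T v = (-2, -11).
Solve U^T U · c = U^T v for the coefficients: c = (33/38, -17/19). The projection is proj_W(v) = U c.
Check: (v - proj_W(v)) · u_1 = 0  (should be 0).
Check: (v - proj_W(v)) · u_2 = 0  (should be 0).
Result: proj_W(v) = (18/19, -1/19, 0, -51/19).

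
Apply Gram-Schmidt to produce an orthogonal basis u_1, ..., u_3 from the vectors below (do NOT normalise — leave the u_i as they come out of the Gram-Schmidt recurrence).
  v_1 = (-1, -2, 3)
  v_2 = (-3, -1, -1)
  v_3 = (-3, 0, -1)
Orthogonal basis:
  u_1 = (-1, -2, 3)
  u_2 = (-20/7, -5/7, -10/7)
  u_3 = (-1/3, 2/3, 1/3)

Apply the Gram-Schmidt recurrence
  u_1 = v_1
  u_i = v_i − Σ_{j<i} ((v_i · u_j) / (u_j · u_j)) · u_j.

Step by step this gives:
  u_1 = (-1, -2, 3)
  u_2 = (-20/7, -5/7, -10/7)
  u_3 = (-1/3, 2/3, 1/3)

Orthogonality check:
  u_2 · u_1 = 0 (should be 0)
  u_3 · u_1 = 0 (should be 0)
  u_3 · u_2 = 0 (should be 0)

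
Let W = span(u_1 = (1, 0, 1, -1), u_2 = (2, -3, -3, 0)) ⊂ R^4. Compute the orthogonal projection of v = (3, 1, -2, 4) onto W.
proj_W(v) = (-9/65, -72/65, -129/65, 57/65)

Set up U = [u_1 | ... | u_2] ∈ R^(4×2). The projector onto W = col(U) is P = U (U^T U)^(-1) U^T.
Compute U^T U =
  [3, -1]
  [-1, 22],
and U^T v = (-3, 9).
Solve U^T U · c = U^T v for the coefficients: c = (-57/65, 24/65). The projection is proj_W(v) = U c.
Check: (v - proj_W(v)) · u_1 = 0  (should be 0).
Check: (v - proj_W(v)) · u_2 = 0  (should be 0).
Result: proj_W(v) = (-9/65, -72/65, -129/65, 57/65).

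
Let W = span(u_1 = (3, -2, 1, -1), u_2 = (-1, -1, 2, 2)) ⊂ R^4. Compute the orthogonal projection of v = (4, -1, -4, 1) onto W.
proj_W(v) = (369/149, -36/149, -171/149, -333/149)

Set up U = [u_1 | ... | u_2] ∈ R^(4×2). The projector onto W = col(U) is P = U (U^T U)^(-1) U^T.
Compute U^T U =
  [15, -1]
  [-1, 10],
and U^T v = (9, -9).
Solve U^T U · c = U^T v for the coefficients: c = (81/149, -126/149). The projection is proj_W(v) = U c.
Check: (v - proj_W(v)) · u_1 = 0  (should be 0).
Check: (v - proj_W(v)) · u_2 = 0  (should be 0).
Result: proj_W(v) = (369/149, -36/149, -171/149, -333/149).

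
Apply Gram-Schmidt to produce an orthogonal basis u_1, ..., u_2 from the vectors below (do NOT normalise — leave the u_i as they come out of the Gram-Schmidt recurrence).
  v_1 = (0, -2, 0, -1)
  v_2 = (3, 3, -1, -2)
Orthogonal basis:
  u_1 = (0, -2, 0, -1)
  u_2 = (3, 7/5, -1, -14/5)

Apply the Gram-Schmidt recurrence
  u_1 = v_1
  u_i = v_i − Σ_{j<i} ((v_i · u_j) / (u_j · u_j)) · u_j.

Step by step this gives:
  u_1 = (0, -2, 0, -1)
  u_2 = (3, 7/5, -1, -14/5)

Orthogonality check:
  u_2 · u_1 = 0 (should be 0)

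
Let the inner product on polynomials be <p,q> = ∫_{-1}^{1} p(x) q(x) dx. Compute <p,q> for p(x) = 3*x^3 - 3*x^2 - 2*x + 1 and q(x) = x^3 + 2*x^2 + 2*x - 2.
<p,q> = -134/105

Expand the product: p(x)·q(x) = 3*x^6 + 3*x^5 - 2*x^4 - 15*x^3 + 4*x^2 + 6*x - 2.
∫_{-1}^{1} of each monomial x^k gives [2/(k+1) if k even, 0 if k odd]. Integrating term-by-term (or equivalently evaluating the antiderivative F(x) = 3*x^7/7 + x^6/2 - 2*x^5/5 - 15*x^4/4 + 4*x^3/3 + 3*x^2 - 2*x at the endpoints):
  F(1) − F(−1) = -373/420 − (163/420) = -134/105.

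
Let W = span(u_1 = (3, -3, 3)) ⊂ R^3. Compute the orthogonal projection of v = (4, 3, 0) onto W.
proj_W(v) = (1/3, -1/3, 1/3)

Set up U = [u_1 | ... | u_1] ∈ R^(3×1). The projector onto W = col(U) is P = U (U^T U)^(-1) U^T.
Compute U^T U =
  [27],
and U^T v = (3).
Solve U^T U · c = U^T v for the coefficients: c = (1/9). The projection is proj_W(v) = U c.
Check: (v - proj_W(v)) · u_1 = 0  (should be 0).
Result: proj_W(v) = (1/3, -1/3, 1/3).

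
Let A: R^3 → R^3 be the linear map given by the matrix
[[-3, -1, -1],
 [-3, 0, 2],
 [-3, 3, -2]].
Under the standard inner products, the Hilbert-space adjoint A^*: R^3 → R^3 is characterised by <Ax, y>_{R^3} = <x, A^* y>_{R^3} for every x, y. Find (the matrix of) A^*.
A^* = A^T =
[[-3, -3, -3],
 [-1, 0, 3],
 [-1, 2, -2]]

For real matrices with standard dot products, the defining identity <Ax, y> = <x, A^* y> gives (Ax)^T y = x^T (A^*) y, i.e. x^T A^T y = x^T (A^*) y. Since this holds for all x, y, we must have A^* = A^T. Therefore
A^* =
[[-3, -3, -3],
 [-1, 0, 3],
 [-1, 2, -2]].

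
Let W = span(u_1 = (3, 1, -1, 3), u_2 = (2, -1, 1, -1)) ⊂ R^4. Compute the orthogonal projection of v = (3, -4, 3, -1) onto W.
proj_W(v) = (499/139, -302/139, 302/139, -344/139)

Set up U = [u_1 | ... | u_2] ∈ R^(4×2). The projector onto W = col(U) is P = U (U^T U)^(-1) U^T.
Compute U^T U =
  [20, 1]
  [1, 7],
and U^T v = (-1, 14).
Solve U^T U · c = U^T v for the coefficients: c = (-21/139, 281/139). The projection is proj_W(v) = U c.
Check: (v - proj_W(v)) · u_1 = 0  (should be 0).
Check: (v - proj_W(v)) · u_2 = 0  (should be 0).
Result: proj_W(v) = (499/139, -302/139, 302/139, -344/139).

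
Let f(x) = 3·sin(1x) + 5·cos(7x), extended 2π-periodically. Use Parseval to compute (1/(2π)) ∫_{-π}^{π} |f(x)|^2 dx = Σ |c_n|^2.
Σ |c_n|^2 = 17

Expand |f|^2 and use orthogonality of {sin(nx), cos(mx)} on [-π, π]:
  ∫_{-π}^{π} sin(nx)^2 dx = π, ∫ cos(mx)^2 dx = π, and cross terms integrate to 0.
So ∫_{-π}^{π} f(x)^2 dx = 3^2 · π + 5^2 · π = (9 + 25)π.
Divide by 2π: (9 + 25)/2 = 17.
By Parseval, this equals Σ |c_n|^2.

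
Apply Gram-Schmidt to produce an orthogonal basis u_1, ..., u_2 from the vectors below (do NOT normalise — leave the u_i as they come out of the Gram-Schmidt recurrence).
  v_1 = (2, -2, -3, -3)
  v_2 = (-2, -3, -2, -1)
Orthogonal basis:
  u_1 = (2, -2, -3, -3)
  u_2 = (-37/13, -28/13, -19/26, 7/26)

Apply the Gram-Schmidt recurrence
  u_1 = v_1
  u_i = v_i − Σ_{j<i} ((v_i · u_j) / (u_j · u_j)) · u_j.

Step by step this gives:
  u_1 = (2, -2, -3, -3)
  u_2 = (-37/13, -28/13, -19/26, 7/26)

Orthogonality check:
  u_2 · u_1 = 0 (should be 0)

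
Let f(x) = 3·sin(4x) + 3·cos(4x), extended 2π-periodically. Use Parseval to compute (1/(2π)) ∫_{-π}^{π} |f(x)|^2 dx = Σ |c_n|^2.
Σ |c_n|^2 = 9

Expand |f|^2 and use orthogonality of {sin(nx), cos(mx)} on [-π, π]:
  ∫_{-π}^{π} sin(nx)^2 dx = π, ∫ cos(mx)^2 dx = π, and cross terms integrate to 0.
So ∫_{-π}^{π} f(x)^2 dx = 3^2 · π + 3^2 · π = (9 + 9)π.
Divide by 2π: (9 + 9)/2 = 9.
By Parseval, this equals Σ |c_n|^2.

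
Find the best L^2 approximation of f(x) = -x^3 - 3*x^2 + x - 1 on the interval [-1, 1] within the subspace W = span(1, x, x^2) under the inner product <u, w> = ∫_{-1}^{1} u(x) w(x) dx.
g(x) = -3*x^2 + 2*x/5 - 1

The best approximation g ∈ W is the orthogonal projection of f onto W. Writing g = a_0 + a_1 x + a_2 x^2, the coefficients solve the normal equations G · a = b where
  G_{ij} = <φ_i, φ_j> and b_i = <f, φ_i>, with φ_0 = 1, φ_1 = x, φ_2 = x^2.
G =
  [2, 0, 2/3]
  [0, 2/3, 0]
  [2/3, 0, 2/5],
b = (-4, 4/15, -28/15).
Solving gives a_0 = -1, a_1 = 2/5, a_2 = -3, so
  g(x) = -3*x^2 + 2*x/5 - 1.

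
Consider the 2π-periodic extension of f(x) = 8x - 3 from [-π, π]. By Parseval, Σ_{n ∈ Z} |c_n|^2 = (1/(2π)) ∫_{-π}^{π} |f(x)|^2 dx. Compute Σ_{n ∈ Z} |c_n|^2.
Σ |c_n|^2 = 64π^2/3 + 9

Expand and integrate term by term over [-π, π]:
  ∫ (8x)^2 dx = 64·(2π^3/3); ∫ 2·8·(-3)·x dx = 0 (odd integrand); ∫ (-3)^2 dx = 9·2π.
So (1/(2π)) ∫_{-π}^{π} (8x - 3)^2 dx = 64π^2/3 + 9 = 64π^2/3 + 9.
Parseval ⇒ Σ |c_n|^2 = 64π^2/3 + 9.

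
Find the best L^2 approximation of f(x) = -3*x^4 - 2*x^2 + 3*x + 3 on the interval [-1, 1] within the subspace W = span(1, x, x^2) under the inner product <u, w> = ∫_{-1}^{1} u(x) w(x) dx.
g(x) = -32*x^2/7 + 3*x + 114/35

The best approximation g ∈ W is the orthogonal projection of f onto W. Writing g = a_0 + a_1 x + a_2 x^2, the coefficients solve the normal equations G · a = b where
  G_{ij} = <φ_i, φ_j> and b_i = <f, φ_i>, with φ_0 = 1, φ_1 = x, φ_2 = x^2.
G =
  [2, 0, 2/3]
  [0, 2/3, 0]
  [2/3, 0, 2/5],
b = (52/15, 2, 12/35).
Solving gives a_0 = 114/35, a_1 = 3, a_2 = -32/7, so
  g(x) = -32*x^2/7 + 3*x + 114/35.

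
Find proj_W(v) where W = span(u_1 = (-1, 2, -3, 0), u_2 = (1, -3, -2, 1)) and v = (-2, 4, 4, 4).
proj_W(v) = (-206/209, 666/209, 652/209, -254/209)

Set up U = [u_1 | ... | u_2] ∈ R^(4×2). The projector onto W = col(U) is P = U (U^T U)^(-1) U^T.
Compute U^T U =
  [14, -1]
  [-1, 15],
and U^T v = (-2, -18).
Solve U^T U · c = U^T v for the coefficients: c = (-48/209, -254/209). The projection is proj_W(v) = U c.
Check: (v - proj_W(v)) · u_1 = 0  (should be 0).
Check: (v - proj_W(v)) · u_2 = 0  (should be 0).
Result: proj_W(v) = (-206/209, 666/209, 652/209, -254/209).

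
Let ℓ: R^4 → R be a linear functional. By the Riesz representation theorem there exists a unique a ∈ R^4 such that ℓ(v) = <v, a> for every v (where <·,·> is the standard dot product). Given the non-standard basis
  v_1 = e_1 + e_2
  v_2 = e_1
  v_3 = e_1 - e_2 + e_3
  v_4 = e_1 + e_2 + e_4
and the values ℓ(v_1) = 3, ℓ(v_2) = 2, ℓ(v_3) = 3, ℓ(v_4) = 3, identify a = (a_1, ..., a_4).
a = (2, 1, 2, 0)

Write a = (a_1, ..., a_4) in the standard basis. For each basis vector v_i, ℓ(v_i) = <v_i, a> is a linear equation in the a_j's. Collect the n equations into a matrix system V a = ℓ, where row i of V is v_i (expressed in the standard basis). Since V is invertible (lower-triangular with 1s on the diagonal, up to permutation), solve by back-substitution:
  V =
[[1, 1, 0, 0],
 [1, 0, 0, 0],
 [1, -1, 1, 0],
 [1, 1, 0, 1]]
  V a = (3, 2, 3, 3)
Solving gives a = (2, 1, 2, 0).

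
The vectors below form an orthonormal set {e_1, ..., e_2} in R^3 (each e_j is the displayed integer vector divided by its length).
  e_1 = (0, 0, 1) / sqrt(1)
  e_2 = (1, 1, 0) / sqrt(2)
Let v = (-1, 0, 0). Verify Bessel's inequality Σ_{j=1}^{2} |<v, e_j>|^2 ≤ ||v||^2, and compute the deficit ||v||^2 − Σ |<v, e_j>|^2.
Σ |<v, e_j>|^2 = 1/2; ||v||^2 = 1; deficit = 1/2

Write each e_j = u_j / sqrt(<u_j, u_j>) where u_j is the displayed integer vector. Then <v, e_j> = <v, u_j> / sqrt(<u_j, u_j>), so |<v, e_j>|^2 = <v, u_j>^2 / <u_j, u_j>.
Coefficients: <v, e_1> = 0/sqrt(1), <v, e_2> = -1/sqrt(2).
Square and sum: Σ |<v, e_j>|^2 = 1/2.
Compute ||v||^2 = v·v = 1.
Deficit = 1 − 1/2 = 1/2 ≥ 0, confirming Bessel's inequality. (The deficit equals ||v − Σ <v,e_j> e_j||^2, the squared distance from v to span{e_j}.)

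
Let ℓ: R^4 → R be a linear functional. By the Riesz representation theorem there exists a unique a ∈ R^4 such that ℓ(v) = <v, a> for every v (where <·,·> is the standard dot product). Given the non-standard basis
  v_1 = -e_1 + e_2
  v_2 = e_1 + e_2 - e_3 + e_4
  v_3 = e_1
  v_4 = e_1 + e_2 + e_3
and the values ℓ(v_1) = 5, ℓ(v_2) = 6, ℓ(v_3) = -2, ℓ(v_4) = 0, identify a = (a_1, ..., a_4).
a = (-2, 3, -1, 4)

Write a = (a_1, ..., a_4) in the standard basis. For each basis vector v_i, ℓ(v_i) = <v_i, a> is a linear equation in the a_j's. Collect the n equations into a matrix system V a = ℓ, where row i of V is v_i (expressed in the standard basis). Since V is invertible (lower-triangular with 1s on the diagonal, up to permutation), solve by back-substitution:
  V =
[[-1, 1, 0, 0],
 [1, 1, -1, 1],
 [1, 0, 0, 0],
 [1, 1, 1, 0]]
  V a = (5, 6, -2, 0)
Solving gives a = (-2, 3, -1, 4).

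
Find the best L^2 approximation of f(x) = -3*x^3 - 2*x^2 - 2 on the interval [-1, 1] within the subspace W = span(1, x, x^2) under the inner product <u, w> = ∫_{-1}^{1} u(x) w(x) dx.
g(x) = -2*x^2 - 9*x/5 - 2

The best approximation g ∈ W is the orthogonal projection of f onto W. Writing g = a_0 + a_1 x + a_2 x^2, the coefficients solve the normal equations G · a = b where
  G_{ij} = <φ_i, φ_j> and b_i = <f, φ_i>, with φ_0 = 1, φ_1 = x, φ_2 = x^2.
G =
  [2, 0, 2/3]
  [0, 2/3, 0]
  [2/3, 0, 2/5],
b = (-16/3, -6/5, -32/15).
Solving gives a_0 = -2, a_1 = -9/5, a_2 = -2, so
  g(x) = -2*x^2 - 9*x/5 - 2.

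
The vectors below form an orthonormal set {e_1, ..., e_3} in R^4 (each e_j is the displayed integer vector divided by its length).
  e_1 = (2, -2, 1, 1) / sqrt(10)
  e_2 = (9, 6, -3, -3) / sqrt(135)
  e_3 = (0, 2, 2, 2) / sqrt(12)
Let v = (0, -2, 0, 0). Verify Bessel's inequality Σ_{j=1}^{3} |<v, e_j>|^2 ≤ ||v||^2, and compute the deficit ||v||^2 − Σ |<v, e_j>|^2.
Σ |<v, e_j>|^2 = 4; ||v||^2 = 4; deficit = 0

Write each e_j = u_j / sqrt(<u_j, u_j>) where u_j is the displayed integer vector. Then <v, e_j> = <v, u_j> / sqrt(<u_j, u_j>), so |<v, e_j>|^2 = <v, u_j>^2 / <u_j, u_j>.
Coefficients: <v, e_1> = 4/sqrt(10), <v, e_2> = -12/sqrt(135), <v, e_3> = -4/sqrt(12).
Square and sum: Σ |<v, e_j>|^2 = 4.
Compute ||v||^2 = v·v = 4.
Deficit = 4 − 4 = 0 ≥ 0, confirming Bessel's inequality. (The deficit equals ||v − Σ <v,e_j> e_j||^2, the squared distance from v to span{e_j}.)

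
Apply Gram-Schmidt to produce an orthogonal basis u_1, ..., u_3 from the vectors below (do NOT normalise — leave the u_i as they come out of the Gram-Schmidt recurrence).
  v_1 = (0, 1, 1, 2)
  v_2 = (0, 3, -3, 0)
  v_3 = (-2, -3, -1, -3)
Orthogonal basis:
  u_1 = (0, 1, 1, 2)
  u_2 = (0, 3, -3, 0)
  u_3 = (-2, -1/3, -1/3, 1/3)

Apply the Gram-Schmidt recurrence
  u_1 = v_1
  u_i = v_i − Σ_{j<i} ((v_i · u_j) / (u_j · u_j)) · u_j.

Step by step this gives:
  u_1 = (0, 1, 1, 2)
  u_2 = (0, 3, -3, 0)
  u_3 = (-2, -1/3, -1/3, 1/3)

Orthogonality check:
  u_2 · u_1 = 0 (should be 0)
  u_3 · u_1 = 0 (should be 0)
  u_3 · u_2 = 0 (should be 0)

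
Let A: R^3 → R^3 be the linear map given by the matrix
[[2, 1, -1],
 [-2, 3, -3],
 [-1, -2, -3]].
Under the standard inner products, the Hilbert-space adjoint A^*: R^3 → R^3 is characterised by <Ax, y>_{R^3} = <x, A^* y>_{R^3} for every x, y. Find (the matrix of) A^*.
A^* = A^T =
[[2, -2, -1],
 [1, 3, -2],
 [-1, -3, -3]]

For real matrices with standard dot products, the defining identity <Ax, y> = <x, A^* y> gives (Ax)^T y = x^T (A^*) y, i.e. x^T A^T y = x^T (A^*) y. Since this holds for all x, y, we must have A^* = A^T. Therefore
A^* =
[[2, -2, -1],
 [1, 3, -2],
 [-1, -3, -3]].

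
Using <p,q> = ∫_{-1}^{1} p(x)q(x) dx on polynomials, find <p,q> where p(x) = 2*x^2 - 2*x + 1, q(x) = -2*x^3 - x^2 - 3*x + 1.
<p,q> = 112/15

Expand the product: p(x)·q(x) = -4*x^5 + 2*x^4 - 6*x^3 + 7*x^2 - 5*x + 1.
∫_{-1}^{1} of each monomial x^k gives [2/(k+1) if k even, 0 if k odd]. Integrating term-by-term (or equivalently evaluating the antiderivative F(x) = -2*x^6/3 + 2*x^5/5 - 3*x^4/2 + 7*x^3/3 - 5*x^2/2 + x at the endpoints):
  F(1) − F(−1) = -14/15 − (-42/5) = 112/15.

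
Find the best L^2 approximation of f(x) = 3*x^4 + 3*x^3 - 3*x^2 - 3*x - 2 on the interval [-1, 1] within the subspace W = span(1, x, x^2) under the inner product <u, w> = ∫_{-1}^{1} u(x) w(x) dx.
g(x) = -3*x^2/7 - 6*x/5 - 79/35

The best approximation g ∈ W is the orthogonal projection of f onto W. Writing g = a_0 + a_1 x + a_2 x^2, the coefficients solve the normal equations G · a = b where
  G_{ij} = <φ_i, φ_j> and b_i = <f, φ_i>, with φ_0 = 1, φ_1 = x, φ_2 = x^2.
G =
  [2, 0, 2/3]
  [0, 2/3, 0]
  [2/3, 0, 2/5],
b = (-24/5, -4/5, -176/105).
Solving gives a_0 = -79/35, a_1 = -6/5, a_2 = -3/7, so
  g(x) = -3*x^2/7 - 6*x/5 - 79/35.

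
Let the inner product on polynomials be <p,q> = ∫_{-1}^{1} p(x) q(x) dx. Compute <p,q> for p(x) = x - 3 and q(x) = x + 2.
<p,q> = -34/3

Expand the product: p(x)·q(x) = x^2 - x - 6.
∫_{-1}^{1} of each monomial x^k gives [2/(k+1) if k even, 0 if k odd]. Integrating term-by-term (or equivalently evaluating the antiderivative F(x) = x^3/3 - x^2/2 - 6*x at the endpoints):
  F(1) − F(−1) = -37/6 − (31/6) = -34/3.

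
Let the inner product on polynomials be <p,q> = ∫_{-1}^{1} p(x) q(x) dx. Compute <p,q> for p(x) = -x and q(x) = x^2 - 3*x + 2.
<p,q> = 2

Expand the product: p(x)·q(x) = -x^3 + 3*x^2 - 2*x.
∫_{-1}^{1} of each monomial x^k gives [2/(k+1) if k even, 0 if k odd]. Integrating term-by-term (or equivalently evaluating the antiderivative F(x) = -x^4/4 + x^3 - x^2 at the endpoints):
  F(1) − F(−1) = -1/4 − (-9/4) = 2.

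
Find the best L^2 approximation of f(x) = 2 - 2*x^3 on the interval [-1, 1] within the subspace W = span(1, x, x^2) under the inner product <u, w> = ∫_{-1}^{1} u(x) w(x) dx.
g(x) = 2 - 6*x/5

The best approximation g ∈ W is the orthogonal projection of f onto W. Writing g = a_0 + a_1 x + a_2 x^2, the coefficients solve the normal equations G · a = b where
  G_{ij} = <φ_i, φ_j> and b_i = <f, φ_i>, with φ_0 = 1, φ_1 = x, φ_2 = x^2.
G =
  [2, 0, 2/3]
  [0, 2/3, 0]
  [2/3, 0, 2/5],
b = (4, -4/5, 4/3).
Solving gives a_0 = 2, a_1 = -6/5, a_2 = 0, so
  g(x) = 2 - 6*x/5.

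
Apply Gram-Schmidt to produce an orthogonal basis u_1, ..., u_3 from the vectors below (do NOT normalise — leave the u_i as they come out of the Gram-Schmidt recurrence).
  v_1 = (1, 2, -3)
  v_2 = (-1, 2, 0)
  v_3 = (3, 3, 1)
Orthogonal basis:
  u_1 = (1, 2, -3)
  u_2 = (-17/14, 11/7, 9/14)
  u_3 = (186/61, 93/61, 124/61)

Apply the Gram-Schmidt recurrence
  u_1 = v_1
  u_i = v_i − Σ_{j<i} ((v_i · u_j) / (u_j · u_j)) · u_j.

Step by step this gives:
  u_1 = (1, 2, -3)
  u_2 = (-17/14, 11/7, 9/14)
  u_3 = (186/61, 93/61, 124/61)

Orthogonality check:
  u_2 · u_1 = 0 (should be 0)
  u_3 · u_1 = 0 (should be 0)
  u_3 · u_2 = 0 (should be 0)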